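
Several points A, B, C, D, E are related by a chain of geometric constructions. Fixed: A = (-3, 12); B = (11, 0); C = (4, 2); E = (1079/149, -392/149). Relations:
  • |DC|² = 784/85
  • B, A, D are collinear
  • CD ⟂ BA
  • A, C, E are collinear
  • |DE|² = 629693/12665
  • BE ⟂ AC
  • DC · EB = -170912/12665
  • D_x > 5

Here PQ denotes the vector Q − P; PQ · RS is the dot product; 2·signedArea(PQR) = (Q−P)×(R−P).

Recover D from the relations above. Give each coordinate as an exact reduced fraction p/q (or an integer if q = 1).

D = (508/85, 366/85)

1. D_x = 508/85  [B, A, D are collinear ∩ CD ⟂ BA]
2. D_y = 366/85  [B, A, D are collinear ∩ CD ⟂ BA]
   → D = (508/85, 366/85)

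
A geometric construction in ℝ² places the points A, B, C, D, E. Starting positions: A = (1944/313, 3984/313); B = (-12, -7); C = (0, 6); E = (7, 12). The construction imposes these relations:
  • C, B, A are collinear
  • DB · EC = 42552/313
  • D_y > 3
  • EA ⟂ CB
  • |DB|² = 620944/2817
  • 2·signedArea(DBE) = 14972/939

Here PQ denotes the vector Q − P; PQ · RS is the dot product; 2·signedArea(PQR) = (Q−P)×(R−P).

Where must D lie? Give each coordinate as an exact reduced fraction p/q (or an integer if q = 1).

D = (-604/313, 3671/939)

1. D_x = -604/313  [DB · EC = 42552/313 ∩ 2·signedArea(DBE) = 14972/939]
2. D_y = 3671/939  [DB · EC = 42552/313 ∩ 2·signedArea(DBE) = 14972/939]
   → D = (-604/313, 3671/939)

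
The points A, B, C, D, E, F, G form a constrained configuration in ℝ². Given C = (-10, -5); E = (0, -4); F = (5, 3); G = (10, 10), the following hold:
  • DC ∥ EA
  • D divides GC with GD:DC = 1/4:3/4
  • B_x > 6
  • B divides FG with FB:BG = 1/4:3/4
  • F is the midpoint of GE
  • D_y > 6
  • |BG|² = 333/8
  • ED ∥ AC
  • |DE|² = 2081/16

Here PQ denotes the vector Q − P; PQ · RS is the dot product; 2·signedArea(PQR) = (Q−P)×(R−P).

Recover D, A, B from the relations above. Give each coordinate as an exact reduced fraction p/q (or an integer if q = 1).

1. D_x = 5  [D divides GC with GD:DC = 1/4:3/4]
2. D_y = 25/4  [D divides GC with GD:DC = 1/4:3/4]
   → D = (5, 25/4)
3. A_x = -15  [ED ∥ AC ∩ DC ∥ EA]
4. A_y = -61/4  [ED ∥ AC ∩ DC ∥ EA]
   → A = (-15, -61/4)
5. B_x = 25/4  [B divides FG with FB:BG = 1/4:3/4]
6. B_y = 19/4  [B divides FG with FB:BG = 1/4:3/4]
   → B = (25/4, 19/4)

A = (-15, -61/4)
B = (25/4, 19/4)
D = (5, 25/4)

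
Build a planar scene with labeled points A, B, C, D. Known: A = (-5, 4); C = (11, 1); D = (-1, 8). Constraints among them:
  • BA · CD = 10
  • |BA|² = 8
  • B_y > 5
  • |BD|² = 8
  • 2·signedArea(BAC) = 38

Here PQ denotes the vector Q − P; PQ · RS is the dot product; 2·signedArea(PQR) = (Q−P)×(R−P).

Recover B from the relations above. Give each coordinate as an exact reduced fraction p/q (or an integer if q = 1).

1. B_x = -3  [BA · CD = 10 ∩ 2·signedArea(BAC) = 38]
2. B_y = 6  [BA · CD = 10 ∩ 2·signedArea(BAC) = 38]
   → B = (-3, 6)

B = (-3, 6)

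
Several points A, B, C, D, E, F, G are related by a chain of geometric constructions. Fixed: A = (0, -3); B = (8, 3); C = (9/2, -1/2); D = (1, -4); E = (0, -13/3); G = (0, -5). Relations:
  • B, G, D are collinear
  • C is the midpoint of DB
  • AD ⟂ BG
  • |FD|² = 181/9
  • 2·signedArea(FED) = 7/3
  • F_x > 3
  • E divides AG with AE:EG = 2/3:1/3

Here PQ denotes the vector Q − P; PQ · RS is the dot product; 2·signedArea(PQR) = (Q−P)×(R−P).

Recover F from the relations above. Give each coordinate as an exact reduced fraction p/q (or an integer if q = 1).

F = (4, -2/3)

1. F_x = 4  [line -1/3·x + 1·y + 2 = 0 ∩ |FD|² = 181/9]
2. F_y = -2/3  [line -1/3·x + 1·y + 2 = 0 ∩ |FD|² = 181/9]
   → F = (4, -2/3)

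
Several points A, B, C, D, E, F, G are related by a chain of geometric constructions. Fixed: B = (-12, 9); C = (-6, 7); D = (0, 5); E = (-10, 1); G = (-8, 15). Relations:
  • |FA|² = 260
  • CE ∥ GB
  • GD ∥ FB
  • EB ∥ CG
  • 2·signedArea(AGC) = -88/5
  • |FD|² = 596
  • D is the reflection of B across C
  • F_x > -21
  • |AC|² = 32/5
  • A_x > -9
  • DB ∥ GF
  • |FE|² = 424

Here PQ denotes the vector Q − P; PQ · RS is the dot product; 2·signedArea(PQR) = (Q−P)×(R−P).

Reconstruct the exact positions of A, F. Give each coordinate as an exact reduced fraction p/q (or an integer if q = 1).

1. F_x = -20  [GD ∥ FB ∩ DB ∥ GF]
2. F_y = 19  [GD ∥ FB ∩ DB ∥ GF]
   → F = (-20, 19)
3. A_x = -42/5  [line 8·x + 2·y + 258/5 = 0 ∩ |FA|² = 260]
4. A_y = 39/5  [line 8·x + 2·y + 258/5 = 0 ∩ |FA|² = 260]
   → A = (-42/5, 39/5)

A = (-42/5, 39/5)
F = (-20, 19)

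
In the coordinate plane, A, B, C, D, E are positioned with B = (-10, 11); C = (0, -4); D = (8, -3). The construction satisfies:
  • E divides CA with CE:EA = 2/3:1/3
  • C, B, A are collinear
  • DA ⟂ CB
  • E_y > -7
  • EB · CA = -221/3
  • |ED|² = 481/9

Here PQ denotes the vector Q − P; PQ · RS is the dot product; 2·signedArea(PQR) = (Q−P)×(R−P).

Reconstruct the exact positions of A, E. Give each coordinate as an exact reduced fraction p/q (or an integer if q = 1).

A = (2, -7)
E = (4/3, -6)

1. A_x = 2  [C, B, A are collinear ∩ DA ⟂ CB]
2. A_y = -7  [C, B, A are collinear ∩ DA ⟂ CB]
   → A = (2, -7)
3. E_x = 4/3  [E divides CA with CE:EA = 2/3:1/3]
4. E_y = -6  [E divides CA with CE:EA = 2/3:1/3]
   → E = (4/3, -6)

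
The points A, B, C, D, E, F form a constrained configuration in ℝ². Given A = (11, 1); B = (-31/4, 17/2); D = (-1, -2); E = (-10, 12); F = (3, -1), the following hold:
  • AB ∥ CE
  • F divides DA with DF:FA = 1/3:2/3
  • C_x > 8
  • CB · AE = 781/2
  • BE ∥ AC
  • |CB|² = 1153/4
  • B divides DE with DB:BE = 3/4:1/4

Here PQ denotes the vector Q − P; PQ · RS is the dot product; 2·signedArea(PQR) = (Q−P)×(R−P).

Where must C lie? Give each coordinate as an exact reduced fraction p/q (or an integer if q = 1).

C = (35/4, 9/2)

1. C_x = 35/4  [AB ∥ CE ∩ BE ∥ AC]
2. C_y = 9/2  [AB ∥ CE ∩ BE ∥ AC]
   → C = (35/4, 9/2)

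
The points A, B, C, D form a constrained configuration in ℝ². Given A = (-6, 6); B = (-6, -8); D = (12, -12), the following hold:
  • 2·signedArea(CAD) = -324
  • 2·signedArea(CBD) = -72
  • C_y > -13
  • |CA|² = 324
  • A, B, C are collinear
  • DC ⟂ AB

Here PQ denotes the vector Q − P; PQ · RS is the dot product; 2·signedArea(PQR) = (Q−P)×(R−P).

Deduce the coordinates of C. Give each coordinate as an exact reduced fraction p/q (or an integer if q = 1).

1. C_x = -6  [A, B, C are collinear ∩ DC ⟂ AB]
2. C_y = -12  [A, B, C are collinear ∩ DC ⟂ AB]
   → C = (-6, -12)

C = (-6, -12)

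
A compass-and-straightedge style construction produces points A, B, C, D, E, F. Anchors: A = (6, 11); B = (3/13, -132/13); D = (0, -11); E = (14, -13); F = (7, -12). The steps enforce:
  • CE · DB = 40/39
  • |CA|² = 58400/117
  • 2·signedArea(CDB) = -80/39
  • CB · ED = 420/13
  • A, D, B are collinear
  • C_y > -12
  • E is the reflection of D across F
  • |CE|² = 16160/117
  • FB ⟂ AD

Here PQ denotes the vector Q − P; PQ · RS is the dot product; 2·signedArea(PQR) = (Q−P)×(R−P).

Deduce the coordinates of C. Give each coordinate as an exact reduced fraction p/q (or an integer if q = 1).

1. C_x = 94/39  [2·signedArea(CDB) = -80/39 ∩ CB · ED = 420/13]
2. C_y = -431/39  [2·signedArea(CDB) = -80/39 ∩ CB · ED = 420/13]
   → C = (94/39, -431/39)

C = (94/39, -431/39)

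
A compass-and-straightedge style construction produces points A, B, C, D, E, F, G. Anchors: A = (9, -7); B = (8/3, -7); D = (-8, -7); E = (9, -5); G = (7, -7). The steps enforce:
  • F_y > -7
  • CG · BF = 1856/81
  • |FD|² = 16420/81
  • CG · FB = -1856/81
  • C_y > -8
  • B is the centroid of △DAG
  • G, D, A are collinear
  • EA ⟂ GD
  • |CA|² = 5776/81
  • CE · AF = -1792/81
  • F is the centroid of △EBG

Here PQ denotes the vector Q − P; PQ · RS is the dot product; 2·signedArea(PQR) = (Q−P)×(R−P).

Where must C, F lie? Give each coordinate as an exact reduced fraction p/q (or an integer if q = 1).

1. F_x = 56/9  [F is the centroid of △EBG]
2. F_y = -19/3  [F is the centroid of △EBG]
   → F = (56/9, -19/3)
3. C_x = 5/9  [CG · FB = -1856/81 ∩ CE · AF = -1792/81]
4. C_y = -7  [CG · FB = -1856/81 ∩ CE · AF = -1792/81]
   → C = (5/9, -7)

C = (5/9, -7)
F = (56/9, -19/3)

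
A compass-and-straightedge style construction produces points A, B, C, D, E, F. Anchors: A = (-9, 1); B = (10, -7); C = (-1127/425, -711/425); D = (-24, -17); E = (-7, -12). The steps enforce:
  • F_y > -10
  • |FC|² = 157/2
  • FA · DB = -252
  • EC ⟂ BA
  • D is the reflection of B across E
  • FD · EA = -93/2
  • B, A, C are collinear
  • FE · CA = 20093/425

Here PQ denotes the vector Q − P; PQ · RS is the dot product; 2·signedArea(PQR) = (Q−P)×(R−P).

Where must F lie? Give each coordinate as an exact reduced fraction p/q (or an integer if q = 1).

F = (3/2, -19/2)

1. F_x = 3/2  [FD · EA = -93/2 ∩ FA · DB = -252]
2. F_y = -19/2  [FD · EA = -93/2 ∩ FA · DB = -252]
   → F = (3/2, -19/2)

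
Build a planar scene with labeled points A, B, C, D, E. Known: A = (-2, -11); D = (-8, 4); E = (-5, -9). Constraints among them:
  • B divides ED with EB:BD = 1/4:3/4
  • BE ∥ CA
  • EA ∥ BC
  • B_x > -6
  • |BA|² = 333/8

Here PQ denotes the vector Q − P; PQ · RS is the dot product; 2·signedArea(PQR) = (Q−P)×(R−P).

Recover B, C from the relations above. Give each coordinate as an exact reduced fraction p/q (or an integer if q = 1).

1. B_x = -23/4  [B divides ED with EB:BD = 1/4:3/4]
2. B_y = -23/4  [B divides ED with EB:BD = 1/4:3/4]
   → B = (-23/4, -23/4)
3. C_x = -11/4  [BE ∥ CA ∩ EA ∥ BC]
4. C_y = -31/4  [BE ∥ CA ∩ EA ∥ BC]
   → C = (-11/4, -31/4)

B = (-23/4, -23/4)
C = (-11/4, -31/4)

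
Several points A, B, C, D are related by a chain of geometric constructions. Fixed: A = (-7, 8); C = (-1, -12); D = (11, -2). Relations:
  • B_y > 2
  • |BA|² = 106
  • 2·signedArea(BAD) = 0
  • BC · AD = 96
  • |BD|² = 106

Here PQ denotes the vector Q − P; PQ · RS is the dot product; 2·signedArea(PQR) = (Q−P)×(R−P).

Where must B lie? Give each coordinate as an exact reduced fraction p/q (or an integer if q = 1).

B = (2, 3)

1. B_x = 2  [2·signedArea(BAD) = 0 ∩ BC · AD = 96]
2. B_y = 3  [2·signedArea(BAD) = 0 ∩ BC · AD = 96]
   → B = (2, 3)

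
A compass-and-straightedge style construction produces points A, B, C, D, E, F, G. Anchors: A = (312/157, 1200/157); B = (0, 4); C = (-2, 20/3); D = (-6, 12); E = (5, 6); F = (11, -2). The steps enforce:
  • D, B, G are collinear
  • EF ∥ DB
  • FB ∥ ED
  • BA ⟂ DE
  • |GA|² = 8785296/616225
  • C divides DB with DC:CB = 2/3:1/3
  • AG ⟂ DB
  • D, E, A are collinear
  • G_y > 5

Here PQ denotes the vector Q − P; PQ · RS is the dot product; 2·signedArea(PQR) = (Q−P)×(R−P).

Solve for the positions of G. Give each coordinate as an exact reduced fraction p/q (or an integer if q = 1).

G = (-4056/3925, 21108/3925)

1. G_x = -4056/3925  [D, B, G are collinear ∩ AG ⟂ DB]
2. G_y = 21108/3925  [D, B, G are collinear ∩ AG ⟂ DB]
   → G = (-4056/3925, 21108/3925)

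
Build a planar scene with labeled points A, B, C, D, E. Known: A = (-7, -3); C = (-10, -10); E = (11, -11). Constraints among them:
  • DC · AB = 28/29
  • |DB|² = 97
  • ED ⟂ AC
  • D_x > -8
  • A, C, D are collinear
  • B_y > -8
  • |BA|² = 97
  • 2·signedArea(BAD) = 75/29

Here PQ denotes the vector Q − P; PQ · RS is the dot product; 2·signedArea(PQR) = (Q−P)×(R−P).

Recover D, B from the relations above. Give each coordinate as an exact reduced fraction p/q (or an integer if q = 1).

B = (2, -7)
D = (-206/29, -94/29)

1. D_x = -206/29  [A, C, D are collinear ∩ ED ⟂ AC]
2. D_y = -94/29  [A, C, D are collinear ∩ ED ⟂ AC]
   → D = (-206/29, -94/29)
3. B_x = 2  [2·signedArea(BAD) = 75/29 ∩ DC · AB = 28/29]
4. B_y = -7  [2·signedArea(BAD) = 75/29 ∩ DC · AB = 28/29]
   → B = (2, -7)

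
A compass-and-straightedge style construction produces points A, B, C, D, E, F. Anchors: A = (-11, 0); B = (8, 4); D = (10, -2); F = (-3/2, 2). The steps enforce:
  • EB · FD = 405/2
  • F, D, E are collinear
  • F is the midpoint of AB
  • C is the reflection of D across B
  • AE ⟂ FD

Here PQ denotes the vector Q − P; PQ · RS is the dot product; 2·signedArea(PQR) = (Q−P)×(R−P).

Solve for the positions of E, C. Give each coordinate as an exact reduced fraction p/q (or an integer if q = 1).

C = (6, 10)
E = (-5547/593, 2806/593)

1. E_x = -5547/593  [F, D, E are collinear ∩ AE ⟂ FD]
2. E_y = 2806/593  [F, D, E are collinear ∩ AE ⟂ FD]
   → E = (-5547/593, 2806/593)
3. C_x = 6  [C is the reflection of D across B]
4. C_y = 10  [C is the reflection of D across B]
   → C = (6, 10)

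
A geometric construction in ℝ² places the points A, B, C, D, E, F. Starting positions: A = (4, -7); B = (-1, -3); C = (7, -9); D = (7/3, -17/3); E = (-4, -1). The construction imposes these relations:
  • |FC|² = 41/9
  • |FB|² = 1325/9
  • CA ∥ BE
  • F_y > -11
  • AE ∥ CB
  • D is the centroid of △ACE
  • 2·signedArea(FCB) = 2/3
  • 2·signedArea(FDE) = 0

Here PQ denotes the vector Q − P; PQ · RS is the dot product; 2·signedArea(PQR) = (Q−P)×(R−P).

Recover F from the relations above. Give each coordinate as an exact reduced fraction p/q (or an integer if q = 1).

1. F_x = 26/3  [2·signedArea(FDE) = 0 ∩ 2·signedArea(FCB) = 2/3]
2. F_y = -31/3  [2·signedArea(FDE) = 0 ∩ 2·signedArea(FCB) = 2/3]
   → F = (26/3, -31/3)

F = (26/3, -31/3)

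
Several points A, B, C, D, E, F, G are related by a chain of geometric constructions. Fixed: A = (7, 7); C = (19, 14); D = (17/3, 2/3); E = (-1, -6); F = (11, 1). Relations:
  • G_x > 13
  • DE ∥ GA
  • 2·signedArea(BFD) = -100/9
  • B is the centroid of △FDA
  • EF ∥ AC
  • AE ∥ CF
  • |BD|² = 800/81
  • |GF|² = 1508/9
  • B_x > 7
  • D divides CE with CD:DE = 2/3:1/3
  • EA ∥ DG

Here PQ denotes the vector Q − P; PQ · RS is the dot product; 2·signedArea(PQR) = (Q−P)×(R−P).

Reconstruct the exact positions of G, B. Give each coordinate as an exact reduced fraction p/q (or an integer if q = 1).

B = (71/9, 26/9)
G = (41/3, 41/3)

1. G_x = 41/3  [DE ∥ GA ∩ EA ∥ DG]
2. G_y = 41/3  [DE ∥ GA ∩ EA ∥ DG]
   → G = (41/3, 41/3)
3. B_x = 71/9  [B is the centroid of △FDA]
4. B_y = 26/9  [B is the centroid of △FDA]
   → B = (71/9, 26/9)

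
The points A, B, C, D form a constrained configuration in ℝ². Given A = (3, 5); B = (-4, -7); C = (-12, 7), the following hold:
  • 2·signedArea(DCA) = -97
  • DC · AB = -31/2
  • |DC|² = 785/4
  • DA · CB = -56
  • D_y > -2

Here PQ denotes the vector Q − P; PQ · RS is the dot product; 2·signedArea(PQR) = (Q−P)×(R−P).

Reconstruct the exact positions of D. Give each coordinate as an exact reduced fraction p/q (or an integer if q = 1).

D = (-1/2, -1)

1. D_x = -1/2  [2·signedArea(DCA) = -97 ∩ DC · AB = -31/2]
2. D_y = -1  [2·signedArea(DCA) = -97 ∩ DC · AB = -31/2]
   → D = (-1/2, -1)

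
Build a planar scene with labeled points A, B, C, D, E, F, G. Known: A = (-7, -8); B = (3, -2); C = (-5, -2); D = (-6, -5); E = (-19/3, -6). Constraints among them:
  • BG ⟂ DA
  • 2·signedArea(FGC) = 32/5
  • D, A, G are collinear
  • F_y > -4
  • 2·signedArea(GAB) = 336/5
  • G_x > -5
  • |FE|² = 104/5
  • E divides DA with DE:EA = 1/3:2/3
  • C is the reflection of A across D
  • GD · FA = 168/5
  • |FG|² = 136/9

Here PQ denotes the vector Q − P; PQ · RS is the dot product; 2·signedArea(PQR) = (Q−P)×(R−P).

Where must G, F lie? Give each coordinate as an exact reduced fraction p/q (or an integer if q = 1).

F = (-41/15, -16/5)
G = (-21/5, 2/5)

1. G_x = -21/5  [D, A, G are collinear ∩ BG ⟂ DA]
2. G_y = 2/5  [D, A, G are collinear ∩ BG ⟂ DA]
   → G = (-21/5, 2/5)
3. F_x = -41/15  [2·signedArea(FGC) = 32/5 ∩ GD · FA = 168/5]
4. F_y = -16/5  [2·signedArea(FGC) = 32/5 ∩ GD · FA = 168/5]
   → F = (-41/15, -16/5)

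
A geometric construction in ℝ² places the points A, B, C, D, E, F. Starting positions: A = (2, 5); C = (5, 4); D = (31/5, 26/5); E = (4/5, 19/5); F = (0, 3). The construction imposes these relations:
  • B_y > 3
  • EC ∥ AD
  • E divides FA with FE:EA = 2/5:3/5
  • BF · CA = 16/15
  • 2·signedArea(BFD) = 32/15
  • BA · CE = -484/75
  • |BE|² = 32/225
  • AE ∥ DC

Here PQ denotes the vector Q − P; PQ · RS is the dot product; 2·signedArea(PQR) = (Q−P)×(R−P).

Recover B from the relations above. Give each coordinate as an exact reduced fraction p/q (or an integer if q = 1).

1. B_x = 8/15  [2·signedArea(BFD) = 32/15 ∩ BA · CE = -484/75]
2. B_y = 53/15  [2·signedArea(BFD) = 32/15 ∩ BA · CE = -484/75]
   → B = (8/15, 53/15)

B = (8/15, 53/15)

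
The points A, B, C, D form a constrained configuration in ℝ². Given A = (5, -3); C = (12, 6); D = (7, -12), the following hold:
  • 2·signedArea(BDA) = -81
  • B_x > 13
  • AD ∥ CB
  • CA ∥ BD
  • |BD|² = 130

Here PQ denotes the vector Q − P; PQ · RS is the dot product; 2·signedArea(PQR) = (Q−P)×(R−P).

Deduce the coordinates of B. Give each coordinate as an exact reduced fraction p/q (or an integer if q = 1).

B = (14, -3)

1. B_x = 14  [CA ∥ BD ∩ AD ∥ CB]
2. B_y = -3  [CA ∥ BD ∩ AD ∥ CB]
   → B = (14, -3)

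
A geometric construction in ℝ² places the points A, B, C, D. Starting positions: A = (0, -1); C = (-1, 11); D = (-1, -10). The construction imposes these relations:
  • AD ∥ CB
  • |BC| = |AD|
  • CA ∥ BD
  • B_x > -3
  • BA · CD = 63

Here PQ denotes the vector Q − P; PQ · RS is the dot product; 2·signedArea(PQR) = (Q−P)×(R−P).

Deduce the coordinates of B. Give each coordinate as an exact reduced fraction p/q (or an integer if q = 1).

1. B_x = -2  [CA ∥ BD ∩ AD ∥ CB]
2. B_y = 2  [CA ∥ BD ∩ AD ∥ CB]
   → B = (-2, 2)

B = (-2, 2)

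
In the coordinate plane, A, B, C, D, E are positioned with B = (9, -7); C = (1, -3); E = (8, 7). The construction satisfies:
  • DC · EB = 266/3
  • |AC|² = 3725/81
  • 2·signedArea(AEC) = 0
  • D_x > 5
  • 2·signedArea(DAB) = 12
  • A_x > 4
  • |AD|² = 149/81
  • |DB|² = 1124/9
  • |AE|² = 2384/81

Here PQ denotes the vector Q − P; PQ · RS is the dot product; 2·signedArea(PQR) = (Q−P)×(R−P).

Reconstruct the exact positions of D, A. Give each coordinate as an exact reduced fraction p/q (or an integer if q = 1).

1. A_x = 44/9  [line 10·x + -7·y + -31 = 0 ∩ |AC|² = 3725/81]
2. A_y = 23/9  [line 10·x + -7·y + -31 = 0 ∩ |AC|² = 3725/81]
   → A = (44/9, 23/9)
3. D_x = 17/3  [2·signedArea(DAB) = 12 ∩ DC · EB = 266/3]
4. D_y = 11/3  [2·signedArea(DAB) = 12 ∩ DC · EB = 266/3]
   → D = (17/3, 11/3)

A = (44/9, 23/9)
D = (17/3, 11/3)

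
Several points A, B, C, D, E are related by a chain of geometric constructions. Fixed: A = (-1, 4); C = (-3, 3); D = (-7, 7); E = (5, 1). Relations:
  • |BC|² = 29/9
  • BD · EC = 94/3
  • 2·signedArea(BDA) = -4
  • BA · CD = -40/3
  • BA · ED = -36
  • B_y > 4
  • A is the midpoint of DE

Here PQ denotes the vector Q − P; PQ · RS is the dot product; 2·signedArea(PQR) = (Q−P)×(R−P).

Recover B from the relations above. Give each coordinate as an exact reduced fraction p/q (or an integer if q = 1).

B = (-11/3, 14/3)

1. B_x = -11/3  [BA · CD = -40/3 ∩ BD · EC = 94/3]
2. B_y = 14/3  [BA · CD = -40/3 ∩ BD · EC = 94/3]
   → B = (-11/3, 14/3)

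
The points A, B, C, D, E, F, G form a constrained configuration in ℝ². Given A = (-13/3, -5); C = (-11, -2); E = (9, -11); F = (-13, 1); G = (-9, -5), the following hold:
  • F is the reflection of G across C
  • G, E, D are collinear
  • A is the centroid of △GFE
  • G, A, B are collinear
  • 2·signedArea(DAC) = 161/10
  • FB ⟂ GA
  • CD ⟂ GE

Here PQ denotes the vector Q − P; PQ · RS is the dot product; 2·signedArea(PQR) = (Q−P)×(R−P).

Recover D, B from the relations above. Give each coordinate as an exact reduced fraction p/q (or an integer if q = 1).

B = (-13, -5)
D = (-117/10, -41/10)

1. D_x = -117/10  [G, E, D are collinear ∩ CD ⟂ GE]
2. D_y = -41/10  [G, E, D are collinear ∩ CD ⟂ GE]
   → D = (-117/10, -41/10)
3. B_x = -13  [G, A, B are collinear ∩ FB ⟂ GA]
4. B_y = -5  [G, A, B are collinear ∩ FB ⟂ GA]
   → B = (-13, -5)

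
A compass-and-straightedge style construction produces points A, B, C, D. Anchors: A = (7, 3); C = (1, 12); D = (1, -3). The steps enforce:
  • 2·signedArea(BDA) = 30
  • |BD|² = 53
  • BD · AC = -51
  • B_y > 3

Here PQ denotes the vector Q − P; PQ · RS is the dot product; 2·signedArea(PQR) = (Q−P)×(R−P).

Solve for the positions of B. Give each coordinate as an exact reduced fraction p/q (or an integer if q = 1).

1. B_x = 3  [BD · AC = -51 ∩ 2·signedArea(BDA) = 30]
2. B_y = 4  [BD · AC = -51 ∩ 2·signedArea(BDA) = 30]
   → B = (3, 4)

B = (3, 4)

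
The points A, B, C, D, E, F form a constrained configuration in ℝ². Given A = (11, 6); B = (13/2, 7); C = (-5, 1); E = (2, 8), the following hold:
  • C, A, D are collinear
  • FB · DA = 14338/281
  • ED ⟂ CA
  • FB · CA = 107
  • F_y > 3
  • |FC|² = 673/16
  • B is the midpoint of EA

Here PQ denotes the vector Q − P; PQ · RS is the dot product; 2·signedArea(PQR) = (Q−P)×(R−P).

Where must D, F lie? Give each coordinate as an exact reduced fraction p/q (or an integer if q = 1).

D = (947/281, 1016/281)
F = (3/4, 4)

1. D_x = 947/281  [C, A, D are collinear ∩ ED ⟂ CA]
2. D_y = 1016/281  [C, A, D are collinear ∩ ED ⟂ CA]
   → D = (947/281, 1016/281)
3. F_x = 3/4  [line -16·x + -5·y + 32 = 0 ∩ |FC|² = 673/16]
4. F_y = 4  [line -16·x + -5·y + 32 = 0 ∩ |FC|² = 673/16]
   → F = (3/4, 4)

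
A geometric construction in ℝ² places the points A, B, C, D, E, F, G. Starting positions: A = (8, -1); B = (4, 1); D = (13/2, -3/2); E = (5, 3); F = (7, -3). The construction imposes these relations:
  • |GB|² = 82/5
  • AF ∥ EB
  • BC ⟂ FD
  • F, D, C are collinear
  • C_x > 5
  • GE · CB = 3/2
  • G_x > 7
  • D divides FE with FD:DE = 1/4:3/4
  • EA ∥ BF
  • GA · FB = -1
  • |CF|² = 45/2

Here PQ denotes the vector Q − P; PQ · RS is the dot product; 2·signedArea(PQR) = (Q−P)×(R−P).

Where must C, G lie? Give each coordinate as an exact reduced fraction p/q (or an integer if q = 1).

C = (11/2, 3/2)
G = (37/5, -6/5)

1. C_x = 11/2  [F, D, C are collinear ∩ BC ⟂ FD]
2. C_y = 3/2  [F, D, C are collinear ∩ BC ⟂ FD]
   → C = (11/2, 3/2)
3. G_x = 37/5  [GE · CB = 3/2 ∩ GA · FB = -1]
4. G_y = -6/5  [GE · CB = 3/2 ∩ GA · FB = -1]
   → G = (37/5, -6/5)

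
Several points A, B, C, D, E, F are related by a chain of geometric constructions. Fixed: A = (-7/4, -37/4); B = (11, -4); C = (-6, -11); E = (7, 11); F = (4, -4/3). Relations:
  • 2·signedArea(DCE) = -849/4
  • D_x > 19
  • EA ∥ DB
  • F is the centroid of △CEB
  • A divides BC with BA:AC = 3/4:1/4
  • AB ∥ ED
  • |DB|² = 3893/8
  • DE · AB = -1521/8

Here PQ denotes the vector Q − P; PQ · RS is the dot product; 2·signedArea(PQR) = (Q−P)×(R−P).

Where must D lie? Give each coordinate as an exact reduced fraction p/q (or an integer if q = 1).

1. D_x = 79/4  [EA ∥ DB ∩ AB ∥ ED]
2. D_y = 65/4  [EA ∥ DB ∩ AB ∥ ED]
   → D = (79/4, 65/4)

D = (79/4, 65/4)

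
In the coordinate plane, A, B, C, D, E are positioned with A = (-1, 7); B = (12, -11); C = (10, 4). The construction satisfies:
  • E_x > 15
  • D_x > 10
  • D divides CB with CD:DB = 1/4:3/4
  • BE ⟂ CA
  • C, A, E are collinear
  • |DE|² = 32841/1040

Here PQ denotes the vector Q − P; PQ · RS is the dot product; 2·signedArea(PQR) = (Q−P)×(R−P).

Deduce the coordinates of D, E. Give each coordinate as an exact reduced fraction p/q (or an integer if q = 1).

1. D_x = 21/2  [D divides CB with CD:DB = 1/4:3/4]
2. D_y = 1/4  [D divides CB with CD:DB = 1/4:3/4]
   → D = (21/2, 1/4)
3. E_x = 2037/130  [C, A, E are collinear ∩ BE ⟂ CA]
4. E_y = 319/130  [C, A, E are collinear ∩ BE ⟂ CA]
   → E = (2037/130, 319/130)

D = (21/2, 1/4)
E = (2037/130, 319/130)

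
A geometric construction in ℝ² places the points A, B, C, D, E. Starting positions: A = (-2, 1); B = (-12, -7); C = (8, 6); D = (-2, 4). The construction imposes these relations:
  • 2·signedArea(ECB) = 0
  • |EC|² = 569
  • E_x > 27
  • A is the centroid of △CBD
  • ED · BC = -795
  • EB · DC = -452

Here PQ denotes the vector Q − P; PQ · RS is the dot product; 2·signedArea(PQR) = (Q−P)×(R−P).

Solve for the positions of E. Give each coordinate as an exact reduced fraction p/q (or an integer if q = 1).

1. E_x = 28  [2·signedArea(ECB) = 0 ∩ ED · BC = -795]
2. E_y = 19  [2·signedArea(ECB) = 0 ∩ ED · BC = -795]
   → E = (28, 19)

E = (28, 19)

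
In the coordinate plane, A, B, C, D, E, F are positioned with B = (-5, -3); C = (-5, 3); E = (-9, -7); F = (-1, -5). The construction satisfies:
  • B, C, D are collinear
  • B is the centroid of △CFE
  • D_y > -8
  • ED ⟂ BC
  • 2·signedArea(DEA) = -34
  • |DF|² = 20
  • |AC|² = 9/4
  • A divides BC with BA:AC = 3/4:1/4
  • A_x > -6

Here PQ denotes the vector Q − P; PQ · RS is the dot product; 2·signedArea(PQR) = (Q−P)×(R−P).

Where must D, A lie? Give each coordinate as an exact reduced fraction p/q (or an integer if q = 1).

1. D_x = -5  [B, C, D are collinear ∩ ED ⟂ BC]
2. D_y = -7  [B, C, D are collinear ∩ ED ⟂ BC]
   → D = (-5, -7)
3. A_x = -5  [A divides BC with BA:AC = 3/4:1/4]
4. A_y = 3/2  [A divides BC with BA:AC = 3/4:1/4]
   → A = (-5, 3/2)

A = (-5, 3/2)
D = (-5, -7)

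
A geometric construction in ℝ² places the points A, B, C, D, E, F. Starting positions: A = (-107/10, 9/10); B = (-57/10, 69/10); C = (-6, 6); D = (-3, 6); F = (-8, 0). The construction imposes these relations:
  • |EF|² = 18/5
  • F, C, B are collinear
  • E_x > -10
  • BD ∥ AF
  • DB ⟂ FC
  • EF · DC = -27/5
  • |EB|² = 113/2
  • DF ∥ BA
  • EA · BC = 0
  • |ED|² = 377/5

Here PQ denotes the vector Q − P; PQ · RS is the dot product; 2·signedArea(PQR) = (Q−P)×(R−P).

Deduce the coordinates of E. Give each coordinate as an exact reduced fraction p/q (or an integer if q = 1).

E = (-49/5, 3/5)

1. E_x = -49/5  [EA · BC = 0 ∩ EF · DC = -27/5]
2. E_y = 3/5  [EA · BC = 0 ∩ EF · DC = -27/5]
   → E = (-49/5, 3/5)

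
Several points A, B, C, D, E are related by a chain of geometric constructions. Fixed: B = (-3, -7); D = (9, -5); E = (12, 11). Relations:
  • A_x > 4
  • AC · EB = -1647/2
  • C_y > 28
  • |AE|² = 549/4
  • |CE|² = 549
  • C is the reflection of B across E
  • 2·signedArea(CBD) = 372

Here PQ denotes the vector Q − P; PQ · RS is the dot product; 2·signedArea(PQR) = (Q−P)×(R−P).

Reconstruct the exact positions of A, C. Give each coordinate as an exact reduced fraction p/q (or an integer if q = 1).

1. C_x = 27  [C is the reflection of B across E]
2. C_y = 29  [C is the reflection of B across E]
   → C = (27, 29)
3. A_x = 9/2  [line 15·x + 18·y + -207/2 = 0 ∩ |AE|² = 549/4]
4. A_y = 2  [line 15·x + 18·y + -207/2 = 0 ∩ |AE|² = 549/4]
   → A = (9/2, 2)

A = (9/2, 2)
C = (27, 29)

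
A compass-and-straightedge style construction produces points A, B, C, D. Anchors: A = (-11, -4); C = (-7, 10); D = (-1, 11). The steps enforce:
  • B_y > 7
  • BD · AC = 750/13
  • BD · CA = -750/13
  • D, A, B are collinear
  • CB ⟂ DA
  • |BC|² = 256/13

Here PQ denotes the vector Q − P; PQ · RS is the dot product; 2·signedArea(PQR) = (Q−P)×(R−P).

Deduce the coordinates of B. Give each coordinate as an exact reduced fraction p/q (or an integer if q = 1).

B = (-43/13, 98/13)

1. B_x = -43/13  [D, A, B are collinear ∩ CB ⟂ DA]
2. B_y = 98/13  [D, A, B are collinear ∩ CB ⟂ DA]
   → B = (-43/13, 98/13)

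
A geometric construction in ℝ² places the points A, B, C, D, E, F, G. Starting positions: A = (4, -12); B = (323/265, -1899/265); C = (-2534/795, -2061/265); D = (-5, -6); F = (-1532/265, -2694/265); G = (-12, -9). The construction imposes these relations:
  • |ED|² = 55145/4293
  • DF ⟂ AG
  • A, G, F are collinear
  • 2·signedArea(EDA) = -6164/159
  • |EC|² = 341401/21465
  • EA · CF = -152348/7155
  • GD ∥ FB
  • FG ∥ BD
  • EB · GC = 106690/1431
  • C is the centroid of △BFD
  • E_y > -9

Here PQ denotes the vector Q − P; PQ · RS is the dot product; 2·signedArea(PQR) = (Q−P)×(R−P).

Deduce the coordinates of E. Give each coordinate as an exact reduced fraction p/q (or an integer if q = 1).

E = (-3334/477, -476/53)

1. E_x = -3334/477  [EB · GC = 106690/1431 ∩ 2·signedArea(EDA) = -6164/159]
2. E_y = -476/53  [EB · GC = 106690/1431 ∩ 2·signedArea(EDA) = -6164/159]
   → E = (-3334/477, -476/53)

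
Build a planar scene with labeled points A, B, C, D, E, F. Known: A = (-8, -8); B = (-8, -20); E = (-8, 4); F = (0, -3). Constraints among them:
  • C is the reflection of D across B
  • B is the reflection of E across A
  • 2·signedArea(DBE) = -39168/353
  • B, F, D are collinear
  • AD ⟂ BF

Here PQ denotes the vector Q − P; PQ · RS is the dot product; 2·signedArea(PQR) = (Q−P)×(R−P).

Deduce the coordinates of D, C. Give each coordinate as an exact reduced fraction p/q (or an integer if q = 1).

1. D_x = -1192/353  [B, F, D are collinear ∩ AD ⟂ BF]
2. D_y = -3592/353  [B, F, D are collinear ∩ AD ⟂ BF]
   → D = (-1192/353, -3592/353)
3. C_x = -4456/353  [C is the reflection of D across B]
4. C_y = -10528/353  [C is the reflection of D across B]
   → C = (-4456/353, -10528/353)

C = (-4456/353, -10528/353)
D = (-1192/353, -3592/353)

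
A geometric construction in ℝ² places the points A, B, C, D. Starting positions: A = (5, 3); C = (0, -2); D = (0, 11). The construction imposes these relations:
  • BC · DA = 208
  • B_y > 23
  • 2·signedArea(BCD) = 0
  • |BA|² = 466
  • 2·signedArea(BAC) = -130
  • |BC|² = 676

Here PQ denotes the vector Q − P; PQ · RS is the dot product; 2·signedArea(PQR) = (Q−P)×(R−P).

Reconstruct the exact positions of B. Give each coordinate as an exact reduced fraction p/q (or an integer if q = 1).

1. B_x = 0  [2·signedArea(BCD) = 0 ∩ BC · DA = 208]
2. B_y = 24  [2·signedArea(BCD) = 0 ∩ BC · DA = 208]
   → B = (0, 24)

B = (0, 24)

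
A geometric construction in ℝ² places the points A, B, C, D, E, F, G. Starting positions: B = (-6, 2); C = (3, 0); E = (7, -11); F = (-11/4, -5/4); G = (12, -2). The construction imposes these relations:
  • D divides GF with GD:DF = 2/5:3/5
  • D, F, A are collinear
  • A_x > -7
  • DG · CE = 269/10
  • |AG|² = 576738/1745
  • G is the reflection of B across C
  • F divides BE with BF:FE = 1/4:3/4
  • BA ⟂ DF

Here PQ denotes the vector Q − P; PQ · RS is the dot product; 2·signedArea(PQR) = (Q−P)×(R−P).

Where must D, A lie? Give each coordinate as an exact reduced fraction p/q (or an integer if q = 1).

1. D_x = 61/10  [D divides GF with GD:DF = 2/5:3/5]
2. D_y = -17/10  [D divides GF with GD:DF = 2/5:3/5]
   → D = (61/10, -17/10)
3. A_x = -10743/1745  [D, F, A are collinear ∩ BA ⟂ DF]
4. A_y = -1879/1745  [D, F, A are collinear ∩ BA ⟂ DF]
   → A = (-10743/1745, -1879/1745)

A = (-10743/1745, -1879/1745)
D = (61/10, -17/10)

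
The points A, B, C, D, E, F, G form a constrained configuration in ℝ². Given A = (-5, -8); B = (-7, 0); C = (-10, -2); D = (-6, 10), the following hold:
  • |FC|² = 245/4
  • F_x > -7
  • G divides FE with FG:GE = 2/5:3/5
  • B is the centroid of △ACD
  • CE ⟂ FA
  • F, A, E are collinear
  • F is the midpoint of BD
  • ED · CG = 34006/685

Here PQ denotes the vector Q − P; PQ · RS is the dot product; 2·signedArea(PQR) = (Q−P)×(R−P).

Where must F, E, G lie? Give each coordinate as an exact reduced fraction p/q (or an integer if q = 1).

E = (-3938/685, -1034/685)
F = (-13/2, 5)
G = (-42467/6850, 8207/3425)

1. F_x = -13/2  [F is the midpoint of BD]
2. F_y = 5  [F is the midpoint of BD]
   → F = (-13/2, 5)
3. E_x = -3938/685  [F, A, E are collinear ∩ CE ⟂ FA]
4. E_y = -1034/685  [F, A, E are collinear ∩ CE ⟂ FA]
   → E = (-3938/685, -1034/685)
5. G_x = -42467/6850  [G divides FE with FG:GE = 2/5:3/5]
6. G_y = 8207/3425  [G divides FE with FG:GE = 2/5:3/5]
   → G = (-42467/6850, 8207/3425)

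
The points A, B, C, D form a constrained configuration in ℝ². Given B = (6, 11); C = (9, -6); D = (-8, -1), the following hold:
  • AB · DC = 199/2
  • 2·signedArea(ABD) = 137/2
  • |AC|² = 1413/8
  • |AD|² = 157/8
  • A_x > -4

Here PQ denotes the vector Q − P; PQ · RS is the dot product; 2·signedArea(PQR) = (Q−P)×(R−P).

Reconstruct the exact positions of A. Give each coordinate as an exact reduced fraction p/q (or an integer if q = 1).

1. A_x = -15/4  [2·signedArea(ABD) = 137/2 ∩ AB · DC = 199/2]
2. A_y = -9/4  [2·signedArea(ABD) = 137/2 ∩ AB · DC = 199/2]
   → A = (-15/4, -9/4)

A = (-15/4, -9/4)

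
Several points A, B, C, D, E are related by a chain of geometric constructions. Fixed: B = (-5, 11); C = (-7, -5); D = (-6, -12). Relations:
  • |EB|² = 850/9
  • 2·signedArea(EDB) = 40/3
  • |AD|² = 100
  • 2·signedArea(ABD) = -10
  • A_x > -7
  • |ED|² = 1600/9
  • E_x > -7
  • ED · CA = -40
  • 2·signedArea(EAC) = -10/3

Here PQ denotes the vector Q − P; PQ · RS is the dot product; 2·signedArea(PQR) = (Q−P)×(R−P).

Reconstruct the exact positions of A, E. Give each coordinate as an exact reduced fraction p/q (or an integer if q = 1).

A = (-6, -2)
E = (-6, 4/3)

1. E_x = -6  [line -23·x + 1·y + -418/3 = 0 ∩ |ED|² = 1600/9]
2. E_y = 4/3  [line -23·x + 1·y + -418/3 = 0 ∩ |ED|² = 1600/9]
   → E = (-6, 4/3)
3. A_x = -6  [2·signedArea(ABD) = -10 ∩ ED · CA = -40]
4. A_y = -2  [2·signedArea(ABD) = -10 ∩ ED · CA = -40]
   → A = (-6, -2)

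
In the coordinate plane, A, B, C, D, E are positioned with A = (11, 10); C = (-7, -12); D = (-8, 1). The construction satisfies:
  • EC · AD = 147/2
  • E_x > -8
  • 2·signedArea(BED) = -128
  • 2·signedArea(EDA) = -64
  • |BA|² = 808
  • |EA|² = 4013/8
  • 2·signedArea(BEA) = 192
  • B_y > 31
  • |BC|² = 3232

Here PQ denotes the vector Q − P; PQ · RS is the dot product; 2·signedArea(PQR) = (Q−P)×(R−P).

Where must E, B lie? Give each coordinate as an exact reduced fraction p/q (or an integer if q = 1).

1. E_x = -31/4  [2·signedArea(EDA) = -64 ∩ EC · AD = 147/2]
2. E_y = -9/4  [2·signedArea(EDA) = -64 ∩ EC · AD = 147/2]
   → E = (-31/4, -9/4)
3. B_x = 29  [2·signedArea(BED) = -128 ∩ 2·signedArea(BEA) = 192]
4. B_y = 32  [2·signedArea(BED) = -128 ∩ 2·signedArea(BEA) = 192]
   → B = (29, 32)

B = (29, 32)
E = (-31/4, -9/4)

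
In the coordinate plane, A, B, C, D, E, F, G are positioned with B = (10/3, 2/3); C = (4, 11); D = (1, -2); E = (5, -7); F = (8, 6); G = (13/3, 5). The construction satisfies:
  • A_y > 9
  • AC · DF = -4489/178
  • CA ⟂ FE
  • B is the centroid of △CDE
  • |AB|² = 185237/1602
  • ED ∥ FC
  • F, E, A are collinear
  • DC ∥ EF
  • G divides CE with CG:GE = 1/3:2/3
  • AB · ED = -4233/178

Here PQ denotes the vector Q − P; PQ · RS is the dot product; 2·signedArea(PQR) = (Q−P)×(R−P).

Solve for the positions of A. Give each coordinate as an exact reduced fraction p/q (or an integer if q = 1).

1. A_x = 1583/178  [F, E, A are collinear ∩ CA ⟂ FE]
2. A_y = 1757/178  [F, E, A are collinear ∩ CA ⟂ FE]
   → A = (1583/178, 1757/178)

A = (1583/178, 1757/178)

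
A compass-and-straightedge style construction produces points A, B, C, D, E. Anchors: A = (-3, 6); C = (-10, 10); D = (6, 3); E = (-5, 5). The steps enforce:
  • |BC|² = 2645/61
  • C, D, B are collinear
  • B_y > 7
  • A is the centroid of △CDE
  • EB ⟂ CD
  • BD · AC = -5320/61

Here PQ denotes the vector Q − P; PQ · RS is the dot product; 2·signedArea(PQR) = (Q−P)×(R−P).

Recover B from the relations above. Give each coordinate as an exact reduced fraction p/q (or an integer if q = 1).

1. B_x = -242/61  [C, D, B are collinear ∩ EB ⟂ CD]
2. B_y = 449/61  [C, D, B are collinear ∩ EB ⟂ CD]
   → B = (-242/61, 449/61)

B = (-242/61, 449/61)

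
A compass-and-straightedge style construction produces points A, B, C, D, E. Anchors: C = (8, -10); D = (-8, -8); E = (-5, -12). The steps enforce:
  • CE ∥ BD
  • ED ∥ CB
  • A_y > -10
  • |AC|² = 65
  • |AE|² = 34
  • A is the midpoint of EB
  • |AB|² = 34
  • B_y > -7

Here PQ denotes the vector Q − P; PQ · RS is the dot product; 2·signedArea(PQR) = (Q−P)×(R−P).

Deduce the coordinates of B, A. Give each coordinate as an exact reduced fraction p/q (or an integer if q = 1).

1. B_x = 5  [CE ∥ BD ∩ ED ∥ CB]
2. B_y = -6  [CE ∥ BD ∩ ED ∥ CB]
   → B = (5, -6)
3. A_x = 0  [A is the midpoint of EB]
4. A_y = -9  [A is the midpoint of EB]
   → A = (0, -9)

A = (0, -9)
B = (5, -6)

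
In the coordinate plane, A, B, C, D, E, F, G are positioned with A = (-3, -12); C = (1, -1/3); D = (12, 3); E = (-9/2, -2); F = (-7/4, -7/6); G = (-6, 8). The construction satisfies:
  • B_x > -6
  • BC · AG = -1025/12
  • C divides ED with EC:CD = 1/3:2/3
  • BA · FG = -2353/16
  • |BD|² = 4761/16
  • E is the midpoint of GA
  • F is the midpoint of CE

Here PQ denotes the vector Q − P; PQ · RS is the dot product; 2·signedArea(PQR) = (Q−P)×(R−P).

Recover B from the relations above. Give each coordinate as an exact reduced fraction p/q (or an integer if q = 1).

B = (-21/4, 3)

1. B_x = -21/4  [BC · AG = -1025/12 ∩ BA · FG = -2353/16]
2. B_y = 3  [BC · AG = -1025/12 ∩ BA · FG = -2353/16]
   → B = (-21/4, 3)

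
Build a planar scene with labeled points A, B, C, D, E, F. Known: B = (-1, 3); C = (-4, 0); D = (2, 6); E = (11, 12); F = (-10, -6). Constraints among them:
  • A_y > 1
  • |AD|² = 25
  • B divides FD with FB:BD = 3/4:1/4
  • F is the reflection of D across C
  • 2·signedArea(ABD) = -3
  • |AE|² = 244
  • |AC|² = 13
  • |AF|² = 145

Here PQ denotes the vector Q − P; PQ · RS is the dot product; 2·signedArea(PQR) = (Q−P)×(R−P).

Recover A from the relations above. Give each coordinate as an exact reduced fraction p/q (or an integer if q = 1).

A = (-1, 2)

1. A_x = -1  [line -3·x + 3·y + -9 = 0 ∩ |AC|² = 13]
2. A_y = 2  [line -3·x + 3·y + -9 = 0 ∩ |AC|² = 13]
   → A = (-1, 2)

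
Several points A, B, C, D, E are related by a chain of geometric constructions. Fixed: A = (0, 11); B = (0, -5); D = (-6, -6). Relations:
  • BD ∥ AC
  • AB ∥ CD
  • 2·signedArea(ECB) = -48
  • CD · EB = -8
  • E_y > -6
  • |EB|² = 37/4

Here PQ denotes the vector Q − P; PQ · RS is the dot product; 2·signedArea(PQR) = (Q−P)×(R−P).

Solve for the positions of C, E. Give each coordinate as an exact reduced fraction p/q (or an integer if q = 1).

1. C_x = -6  [AB ∥ CD ∩ BD ∥ AC]
2. C_y = 10  [AB ∥ CD ∩ BD ∥ AC]
   → C = (-6, 10)
3. E_x = -3  [2·signedArea(ECB) = -48 ∩ CD · EB = -8]
4. E_y = -11/2  [2·signedArea(ECB) = -48 ∩ CD · EB = -8]
   → E = (-3, -11/2)

C = (-6, 10)
E = (-3, -11/2)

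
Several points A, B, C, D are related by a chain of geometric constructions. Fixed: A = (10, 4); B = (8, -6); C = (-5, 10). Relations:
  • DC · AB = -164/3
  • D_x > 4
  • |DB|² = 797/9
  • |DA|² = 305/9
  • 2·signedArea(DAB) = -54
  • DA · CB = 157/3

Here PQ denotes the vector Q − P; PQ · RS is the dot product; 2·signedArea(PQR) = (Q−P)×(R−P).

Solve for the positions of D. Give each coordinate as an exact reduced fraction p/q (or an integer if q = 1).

1. D_x = 13/3  [2·signedArea(DAB) = -54 ∩ DC · AB = -164/3]
2. D_y = 8/3  [2·signedArea(DAB) = -54 ∩ DC · AB = -164/3]
   → D = (13/3, 8/3)

D = (13/3, 8/3)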